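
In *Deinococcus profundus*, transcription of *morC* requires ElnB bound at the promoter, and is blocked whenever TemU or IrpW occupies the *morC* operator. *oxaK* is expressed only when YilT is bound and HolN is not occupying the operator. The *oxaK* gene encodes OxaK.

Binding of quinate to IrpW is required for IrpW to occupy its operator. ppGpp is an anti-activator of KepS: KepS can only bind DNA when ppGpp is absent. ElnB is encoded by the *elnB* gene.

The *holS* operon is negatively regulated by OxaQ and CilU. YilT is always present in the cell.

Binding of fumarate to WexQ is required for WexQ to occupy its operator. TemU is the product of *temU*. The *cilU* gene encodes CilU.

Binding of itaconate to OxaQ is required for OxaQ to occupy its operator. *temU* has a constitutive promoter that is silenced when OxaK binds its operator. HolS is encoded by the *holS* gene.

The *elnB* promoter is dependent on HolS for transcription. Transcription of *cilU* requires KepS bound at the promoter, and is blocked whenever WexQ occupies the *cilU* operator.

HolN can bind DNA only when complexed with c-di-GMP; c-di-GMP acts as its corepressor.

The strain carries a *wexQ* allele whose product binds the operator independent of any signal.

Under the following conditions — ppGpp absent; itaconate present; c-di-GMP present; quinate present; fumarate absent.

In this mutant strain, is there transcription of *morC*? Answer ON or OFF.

YilT is produced constitutively and is active.
c-di-GMP is present, so HolN is active.
With repressor HolN bound, *oxaK* is not transcribed.
So OxaK is not produced.
With no repressor bound, *temU* is transcribed.
So TemU is produced and active.
Itaconate is present, so OxaQ is active.
ppGpp is absent, so KepS is active.
WexQ is constitutively active in this strain.
With repressor WexQ bound, *cilU* is not transcribed.
So CilU is not produced.
With repressor OxaQ bound, *holS* is not transcribed.
So HolS is not produced.
Required activator HolS is absent, so *elnB* is not transcribed.
So ElnB is not produced.
Quinate is present, so IrpW is active.
With repressor TemU bound, *morC* is not transcribed.

OFF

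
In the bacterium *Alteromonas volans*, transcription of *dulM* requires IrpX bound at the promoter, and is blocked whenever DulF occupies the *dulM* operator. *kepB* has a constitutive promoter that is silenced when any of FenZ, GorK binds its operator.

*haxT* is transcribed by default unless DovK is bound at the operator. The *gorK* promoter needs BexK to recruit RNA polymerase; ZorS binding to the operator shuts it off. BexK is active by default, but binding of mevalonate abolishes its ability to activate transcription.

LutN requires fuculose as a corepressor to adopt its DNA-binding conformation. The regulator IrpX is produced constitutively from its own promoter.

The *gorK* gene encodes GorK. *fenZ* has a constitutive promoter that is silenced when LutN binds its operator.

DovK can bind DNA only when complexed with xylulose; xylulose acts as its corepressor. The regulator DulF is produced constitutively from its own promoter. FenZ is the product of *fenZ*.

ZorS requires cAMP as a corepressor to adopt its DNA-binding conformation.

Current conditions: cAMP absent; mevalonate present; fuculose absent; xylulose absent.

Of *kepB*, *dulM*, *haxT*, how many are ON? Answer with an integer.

Fuculose is absent, so LutN is inactive.
With no repressor bound, *fenZ* is transcribed.
So FenZ is produced and active.
cAMP is absent, so ZorS is inactive.
Mevalonate is present, so BexK is inactive.
Required activator BexK is absent, so *gorK* is not transcribed.
So GorK is not produced.
With repressor FenZ bound, *kepB* is not transcribed.
→ *kepB* is OFF.
IrpX is produced constitutively and is active.
DulF is produced constitutively and is active.
With repressor DulF bound, *dulM* is not transcribed.
→ *dulM* is OFF.
Xylulose is absent, so DovK is inactive.
With no repressor bound, *haxT* is transcribed.
→ *haxT* is ON.
1 of the 3 genes is transcribed.

1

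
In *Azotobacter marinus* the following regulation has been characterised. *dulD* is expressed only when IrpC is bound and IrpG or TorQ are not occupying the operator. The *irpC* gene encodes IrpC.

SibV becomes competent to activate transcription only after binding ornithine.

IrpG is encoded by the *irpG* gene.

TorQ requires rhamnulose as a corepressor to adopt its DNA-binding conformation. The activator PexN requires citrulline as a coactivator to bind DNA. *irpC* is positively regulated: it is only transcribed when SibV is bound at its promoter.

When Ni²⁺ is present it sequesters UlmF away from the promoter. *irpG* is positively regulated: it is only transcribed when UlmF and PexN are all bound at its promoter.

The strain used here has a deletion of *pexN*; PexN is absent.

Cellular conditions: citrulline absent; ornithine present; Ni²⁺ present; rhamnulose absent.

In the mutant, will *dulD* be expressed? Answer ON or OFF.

Ni²⁺ is present, so UlmF is inactive.
PexN is non-functional in this strain, so it has no effect.
Required activator UlmF is absent, so *irpG* is not transcribed.
So IrpG is not produced.
Rhamnulose is absent, so TorQ is inactive.
Ornithine is present, so SibV is active.
No repressor is bound and SibV is active, so *irpC* is transcribed.
So IrpC is produced and active.
No repressor is bound and IrpC is active, so *dulD* is transcribed.

ON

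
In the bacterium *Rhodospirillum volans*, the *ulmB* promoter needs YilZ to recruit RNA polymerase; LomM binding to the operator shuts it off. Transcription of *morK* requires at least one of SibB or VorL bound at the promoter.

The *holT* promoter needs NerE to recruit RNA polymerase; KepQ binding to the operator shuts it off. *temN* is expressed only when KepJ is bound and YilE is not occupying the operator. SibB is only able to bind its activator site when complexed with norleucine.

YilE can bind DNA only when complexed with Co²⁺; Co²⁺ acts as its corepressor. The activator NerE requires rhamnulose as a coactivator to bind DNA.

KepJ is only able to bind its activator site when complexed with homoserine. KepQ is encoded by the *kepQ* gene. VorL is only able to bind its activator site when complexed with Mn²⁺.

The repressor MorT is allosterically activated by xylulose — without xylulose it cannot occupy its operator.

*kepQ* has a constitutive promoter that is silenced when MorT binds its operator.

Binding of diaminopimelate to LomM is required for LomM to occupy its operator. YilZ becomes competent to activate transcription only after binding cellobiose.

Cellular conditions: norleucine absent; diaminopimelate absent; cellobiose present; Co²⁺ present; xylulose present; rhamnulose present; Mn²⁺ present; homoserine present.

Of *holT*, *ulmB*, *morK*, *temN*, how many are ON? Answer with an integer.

Xylulose is present, so MorT is active.
With repressor MorT bound, *kepQ* is not transcribed.
So KepQ is not produced.
Rhamnulose is present, so NerE is active.
No repressor is bound and NerE is active, so *holT* is transcribed.
→ *holT* is ON.
Cellobiose is present, so YilZ is active.
Diaminopimelate is absent, so LomM is inactive.
No repressor is bound and YilZ is active, so *ulmB* is transcribed.
→ *ulmB* is ON.
Norleucine is absent, so SibB is inactive.
Mn²⁺ is present, so VorL is active.
Activator VorL is present, so *morK* is transcribed.
→ *morK* is ON.
Homoserine is present, so KepJ is active.
Co²⁺ is present, so YilE is active.
With repressor YilE bound, *temN* is not transcribed.
→ *temN* is OFF.
3 of the 4 genes are transcribed.

3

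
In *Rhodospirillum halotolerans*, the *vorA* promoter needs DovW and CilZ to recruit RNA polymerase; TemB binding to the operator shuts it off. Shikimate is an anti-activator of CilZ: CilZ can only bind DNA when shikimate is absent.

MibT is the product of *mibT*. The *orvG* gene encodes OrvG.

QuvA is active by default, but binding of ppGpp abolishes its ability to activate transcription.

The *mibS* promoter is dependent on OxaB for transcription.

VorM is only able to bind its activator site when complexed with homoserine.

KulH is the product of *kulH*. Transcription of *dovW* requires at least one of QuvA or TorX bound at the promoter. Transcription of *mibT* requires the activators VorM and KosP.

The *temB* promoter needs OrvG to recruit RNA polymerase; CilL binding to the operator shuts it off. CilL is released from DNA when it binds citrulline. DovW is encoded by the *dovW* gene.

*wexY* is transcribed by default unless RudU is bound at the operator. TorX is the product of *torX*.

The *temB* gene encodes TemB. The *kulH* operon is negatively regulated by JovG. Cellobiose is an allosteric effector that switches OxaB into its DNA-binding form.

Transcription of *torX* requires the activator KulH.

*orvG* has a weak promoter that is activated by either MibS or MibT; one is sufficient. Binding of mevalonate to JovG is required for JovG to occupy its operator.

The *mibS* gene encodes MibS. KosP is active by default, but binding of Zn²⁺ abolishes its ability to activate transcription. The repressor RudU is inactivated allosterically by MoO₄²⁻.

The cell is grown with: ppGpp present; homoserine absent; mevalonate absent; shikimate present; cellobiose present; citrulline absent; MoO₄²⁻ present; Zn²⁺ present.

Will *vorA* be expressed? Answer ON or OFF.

Citrulline is absent, so CilL is active.
Cellobiose is present, so OxaB is active.
No repressor is bound and OxaB is active, so *mibS* is transcribed.
So MibS is produced and active.
Homoserine is absent, so VorM is inactive.
Zn²⁺ is present, so KosP is inactive.
Required activator VorM is absent, so *mibT* is not transcribed.
So MibT is not produced.
Activator MibS is present, so *orvG* is transcribed.
So OrvG is produced and active.
With repressor CilL bound, *temB* is not transcribed.
So TemB is not produced.
ppGpp is present, so QuvA is inactive.
Mevalonate is absent, so JovG is inactive.
With no repressor bound, *kulH* is transcribed.
So KulH is produced and active.
No repressor is bound and KulH is active, so *torX* is transcribed.
So TorX is produced and active.
Activator TorX is present, so *dovW* is transcribed.
So DovW is produced and active.
Shikimate is present, so CilZ is inactive.
Required activator CilZ is absent, so *vorA* is not transcribed.

OFF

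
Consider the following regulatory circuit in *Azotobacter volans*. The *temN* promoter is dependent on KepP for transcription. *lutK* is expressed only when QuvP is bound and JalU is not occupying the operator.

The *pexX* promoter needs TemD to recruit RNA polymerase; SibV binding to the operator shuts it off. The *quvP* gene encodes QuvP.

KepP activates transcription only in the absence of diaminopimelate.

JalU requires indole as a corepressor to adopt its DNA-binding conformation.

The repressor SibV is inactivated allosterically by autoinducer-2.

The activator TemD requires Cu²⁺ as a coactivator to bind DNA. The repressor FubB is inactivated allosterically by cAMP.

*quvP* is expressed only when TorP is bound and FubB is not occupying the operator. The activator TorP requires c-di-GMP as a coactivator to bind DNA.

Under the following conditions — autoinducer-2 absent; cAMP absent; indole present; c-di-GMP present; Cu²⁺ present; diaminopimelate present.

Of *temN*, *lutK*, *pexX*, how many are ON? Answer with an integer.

0

Diaminopimelate is present, so KepP is inactive.
Required activator KepP is absent, so *temN* is not transcribed.
→ *temN* is OFF.
Indole is present, so JalU is active.
c-di-GMP is present, so TorP is active.
cAMP is absent, so FubB is active.
With repressor FubB bound, *quvP* is not transcribed.
So QuvP is not produced.
With repressor JalU bound, *lutK* is not transcribed.
→ *lutK* is OFF.
Cu²⁺ is present, so TemD is active.
Autoinducer-2 is absent, so SibV is active.
With repressor SibV bound, *pexX* is not transcribed.
→ *pexX* is OFF.
0 of the 3 genes are transcribed.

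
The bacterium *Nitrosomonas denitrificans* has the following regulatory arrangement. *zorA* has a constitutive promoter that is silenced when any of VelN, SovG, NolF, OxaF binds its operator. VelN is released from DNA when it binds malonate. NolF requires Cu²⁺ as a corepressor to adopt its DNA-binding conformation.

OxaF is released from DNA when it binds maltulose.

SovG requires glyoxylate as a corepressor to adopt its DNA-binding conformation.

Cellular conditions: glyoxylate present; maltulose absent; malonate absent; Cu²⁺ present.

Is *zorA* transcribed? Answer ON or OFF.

OFF

Malonate is absent, so VelN is active.
Glyoxylate is present, so SovG is active.
Cu²⁺ is present, so NolF is active.
Maltulose is absent, so OxaF is active.
With repressor VelN bound, *zorA* is not transcribed.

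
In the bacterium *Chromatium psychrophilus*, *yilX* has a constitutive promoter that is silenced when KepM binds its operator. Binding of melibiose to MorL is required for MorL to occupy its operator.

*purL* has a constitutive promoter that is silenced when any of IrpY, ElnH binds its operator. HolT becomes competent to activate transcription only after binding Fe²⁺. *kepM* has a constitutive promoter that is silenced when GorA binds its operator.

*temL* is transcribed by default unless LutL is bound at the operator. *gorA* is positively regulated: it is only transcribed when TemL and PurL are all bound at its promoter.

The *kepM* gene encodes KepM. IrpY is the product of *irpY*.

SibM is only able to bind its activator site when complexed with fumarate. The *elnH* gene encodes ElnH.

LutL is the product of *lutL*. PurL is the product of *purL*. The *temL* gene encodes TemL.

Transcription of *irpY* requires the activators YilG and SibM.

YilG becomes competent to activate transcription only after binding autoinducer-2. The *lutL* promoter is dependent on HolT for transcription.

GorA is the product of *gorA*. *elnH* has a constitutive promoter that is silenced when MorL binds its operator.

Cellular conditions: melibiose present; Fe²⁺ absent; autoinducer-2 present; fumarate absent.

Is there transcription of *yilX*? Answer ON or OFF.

ON

Fe²⁺ is absent, so HolT is inactive.
Required activator HolT is absent, so *lutL* is not transcribed.
So LutL is not produced.
With no repressor bound, *temL* is transcribed.
So TemL is produced and active.
Autoinducer-2 is present, so YilG is active.
Fumarate is absent, so SibM is inactive.
Required activator SibM is absent, so *irpY* is not transcribed.
So IrpY is not produced.
Melibiose is present, so MorL is active.
With repressor MorL bound, *elnH* is not transcribed.
So ElnH is not produced.
With no repressor bound, *purL* is transcribed.
So PurL is produced and active.
No repressor is bound and TemL and PurL are active, so *gorA* is transcribed.
So GorA is produced and active.
With repressor GorA bound, *kepM* is not transcribed.
So KepM is not produced.
With no repressor bound, *yilX* is transcribed.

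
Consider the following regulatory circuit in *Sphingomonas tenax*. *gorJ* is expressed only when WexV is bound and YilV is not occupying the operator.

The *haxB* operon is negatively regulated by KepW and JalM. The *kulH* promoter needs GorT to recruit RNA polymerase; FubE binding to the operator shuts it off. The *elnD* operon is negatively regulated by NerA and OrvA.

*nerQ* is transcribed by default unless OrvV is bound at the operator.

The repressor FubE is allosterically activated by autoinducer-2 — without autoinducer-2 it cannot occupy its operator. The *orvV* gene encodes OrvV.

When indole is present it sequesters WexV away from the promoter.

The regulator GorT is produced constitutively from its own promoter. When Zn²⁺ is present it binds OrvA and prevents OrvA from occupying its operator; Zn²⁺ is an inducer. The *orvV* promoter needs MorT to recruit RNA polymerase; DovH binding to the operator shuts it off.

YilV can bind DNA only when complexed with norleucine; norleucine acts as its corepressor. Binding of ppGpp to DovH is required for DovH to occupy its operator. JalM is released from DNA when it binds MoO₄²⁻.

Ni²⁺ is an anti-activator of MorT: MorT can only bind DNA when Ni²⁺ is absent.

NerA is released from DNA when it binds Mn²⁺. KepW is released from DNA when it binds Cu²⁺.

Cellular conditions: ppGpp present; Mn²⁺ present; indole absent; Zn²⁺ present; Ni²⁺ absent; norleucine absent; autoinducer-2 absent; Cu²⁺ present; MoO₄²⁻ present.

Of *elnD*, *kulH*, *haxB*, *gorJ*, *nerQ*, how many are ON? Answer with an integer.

Mn²⁺ is present, so NerA is inactive.
Zn²⁺ is present, so OrvA is inactive.
With no repressor bound, *elnD* is transcribed.
→ *elnD* is ON.
Autoinducer-2 is absent, so FubE is inactive.
GorT is produced constitutively and is active.
No repressor is bound and GorT is active, so *kulH* is transcribed.
→ *kulH* is ON.
Cu²⁺ is present, so KepW is inactive.
MoO₄²⁻ is present, so JalM is inactive.
With no repressor bound, *haxB* is transcribed.
→ *haxB* is ON.
Norleucine is absent, so YilV is inactive.
Indole is absent, so WexV is active.
No repressor is bound and WexV is active, so *gorJ* is transcribed.
→ *gorJ* is ON.
ppGpp is present, so DovH is active.
Ni²⁺ is absent, so MorT is active.
With repressor DovH bound, *orvV* is not transcribed.
So OrvV is not produced.
With no repressor bound, *nerQ* is transcribed.
→ *nerQ* is ON.
5 of the 5 genes are transcribed.

5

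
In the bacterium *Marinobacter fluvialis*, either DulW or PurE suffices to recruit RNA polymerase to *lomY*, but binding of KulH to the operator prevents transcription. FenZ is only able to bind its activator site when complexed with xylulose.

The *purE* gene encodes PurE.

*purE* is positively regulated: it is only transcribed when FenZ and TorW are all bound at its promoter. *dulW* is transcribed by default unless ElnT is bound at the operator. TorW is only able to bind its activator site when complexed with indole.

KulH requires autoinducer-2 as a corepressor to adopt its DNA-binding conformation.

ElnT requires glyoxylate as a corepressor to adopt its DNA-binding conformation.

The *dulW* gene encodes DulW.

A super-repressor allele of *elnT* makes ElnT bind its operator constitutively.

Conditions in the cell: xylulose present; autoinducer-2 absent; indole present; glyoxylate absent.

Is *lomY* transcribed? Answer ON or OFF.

ElnT is constitutively active in this strain.
With repressor ElnT bound, *dulW* is not transcribed.
So DulW is not produced.
Autoinducer-2 is absent, so KulH is inactive.
Xylulose is present, so FenZ is active.
Indole is present, so TorW is active.
No repressor is bound and FenZ and TorW are active, so *purE* is transcribed.
So PurE is produced and active.
Activator PurE is present, so *lomY* is transcribed.

ON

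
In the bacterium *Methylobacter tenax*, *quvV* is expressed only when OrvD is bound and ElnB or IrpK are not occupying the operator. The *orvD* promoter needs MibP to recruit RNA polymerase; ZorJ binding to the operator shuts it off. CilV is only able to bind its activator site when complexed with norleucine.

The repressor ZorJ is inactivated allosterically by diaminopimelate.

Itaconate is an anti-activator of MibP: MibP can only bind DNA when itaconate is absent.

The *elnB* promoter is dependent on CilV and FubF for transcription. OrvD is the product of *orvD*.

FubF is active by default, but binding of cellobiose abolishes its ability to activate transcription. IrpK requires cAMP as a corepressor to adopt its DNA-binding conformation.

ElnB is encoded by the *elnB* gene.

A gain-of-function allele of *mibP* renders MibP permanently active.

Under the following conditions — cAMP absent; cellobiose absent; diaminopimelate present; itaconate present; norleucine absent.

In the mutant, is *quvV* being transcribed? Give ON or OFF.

ON

Diaminopimelate is present, so ZorJ is inactive.
MibP is constitutively active in this strain.
No repressor is bound and MibP is active, so *orvD* is transcribed.
So OrvD is produced and active.
Norleucine is absent, so CilV is inactive.
Cellobiose is absent, so FubF is active.
Required activator CilV is absent, so *elnB* is not transcribed.
So ElnB is not produced.
cAMP is absent, so IrpK is inactive.
No repressor is bound and OrvD is active, so *quvV* is transcribed.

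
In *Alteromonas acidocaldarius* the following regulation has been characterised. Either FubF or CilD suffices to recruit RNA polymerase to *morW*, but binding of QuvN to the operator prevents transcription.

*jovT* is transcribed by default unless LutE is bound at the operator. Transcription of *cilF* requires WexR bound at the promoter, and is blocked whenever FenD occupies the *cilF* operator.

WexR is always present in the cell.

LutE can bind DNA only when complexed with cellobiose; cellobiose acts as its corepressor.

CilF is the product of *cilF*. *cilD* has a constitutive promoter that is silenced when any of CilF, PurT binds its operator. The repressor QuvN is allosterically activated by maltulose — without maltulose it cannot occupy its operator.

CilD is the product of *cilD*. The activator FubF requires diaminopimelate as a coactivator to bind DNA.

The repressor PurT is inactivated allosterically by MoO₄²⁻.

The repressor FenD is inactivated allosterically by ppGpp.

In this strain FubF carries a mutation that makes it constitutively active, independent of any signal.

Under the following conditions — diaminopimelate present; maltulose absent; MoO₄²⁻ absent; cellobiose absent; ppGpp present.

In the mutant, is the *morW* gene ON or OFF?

Maltulose is absent, so QuvN is inactive.
FubF is constitutively active in this strain.
WexR is produced constitutively and is active.
ppGpp is present, so FenD is inactive.
No repressor is bound and WexR is active, so *cilF* is transcribed.
So CilF is produced and active.
MoO₄²⁻ is absent, so PurT is active.
With repressor CilF bound, *cilD* is not transcribed.
So CilD is not produced.
Activator FubF is present, so *morW* is transcribed.

ON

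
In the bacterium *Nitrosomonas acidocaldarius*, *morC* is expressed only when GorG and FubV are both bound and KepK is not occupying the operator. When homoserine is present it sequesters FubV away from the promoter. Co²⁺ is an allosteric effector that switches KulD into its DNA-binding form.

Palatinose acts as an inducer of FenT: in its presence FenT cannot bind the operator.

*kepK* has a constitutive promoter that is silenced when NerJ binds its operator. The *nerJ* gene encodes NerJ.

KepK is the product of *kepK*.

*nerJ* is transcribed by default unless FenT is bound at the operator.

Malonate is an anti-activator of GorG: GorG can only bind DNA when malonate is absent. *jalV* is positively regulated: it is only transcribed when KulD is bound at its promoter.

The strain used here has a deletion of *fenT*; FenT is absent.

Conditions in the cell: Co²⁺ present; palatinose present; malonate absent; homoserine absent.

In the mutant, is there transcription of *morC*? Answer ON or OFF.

ON

FenT is non-functional in this strain, so it has no effect.
With no repressor bound, *nerJ* is transcribed.
So NerJ is produced and active.
With repressor NerJ bound, *kepK* is not transcribed.
So KepK is not produced.
Malonate is absent, so GorG is active.
Homoserine is absent, so FubV is active.
No repressor is bound and GorG and FubV are active, so *morC* is transcribed.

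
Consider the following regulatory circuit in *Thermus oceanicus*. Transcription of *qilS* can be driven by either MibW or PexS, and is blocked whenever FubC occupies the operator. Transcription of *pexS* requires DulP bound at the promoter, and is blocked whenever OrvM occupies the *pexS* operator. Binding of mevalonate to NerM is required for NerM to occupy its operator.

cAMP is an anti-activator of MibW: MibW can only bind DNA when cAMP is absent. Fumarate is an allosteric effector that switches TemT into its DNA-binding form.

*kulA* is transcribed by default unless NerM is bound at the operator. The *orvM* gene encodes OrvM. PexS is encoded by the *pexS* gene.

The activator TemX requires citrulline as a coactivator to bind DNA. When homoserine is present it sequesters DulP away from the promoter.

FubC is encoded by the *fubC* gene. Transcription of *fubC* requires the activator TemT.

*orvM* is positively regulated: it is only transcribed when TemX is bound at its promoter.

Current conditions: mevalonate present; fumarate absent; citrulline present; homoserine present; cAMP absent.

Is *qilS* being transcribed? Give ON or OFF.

ON

Fumarate is absent, so TemT is inactive.
Required activator TemT is absent, so *fubC* is not transcribed.
So FubC is not produced.
cAMP is absent, so MibW is active.
Homoserine is present, so DulP is inactive.
Citrulline is present, so TemX is active.
No repressor is bound and TemX is active, so *orvM* is transcribed.
So OrvM is produced and active.
With repressor OrvM bound, *pexS* is not transcribed.
So PexS is not produced.
Activator MibW is present, so *qilS* is transcribed.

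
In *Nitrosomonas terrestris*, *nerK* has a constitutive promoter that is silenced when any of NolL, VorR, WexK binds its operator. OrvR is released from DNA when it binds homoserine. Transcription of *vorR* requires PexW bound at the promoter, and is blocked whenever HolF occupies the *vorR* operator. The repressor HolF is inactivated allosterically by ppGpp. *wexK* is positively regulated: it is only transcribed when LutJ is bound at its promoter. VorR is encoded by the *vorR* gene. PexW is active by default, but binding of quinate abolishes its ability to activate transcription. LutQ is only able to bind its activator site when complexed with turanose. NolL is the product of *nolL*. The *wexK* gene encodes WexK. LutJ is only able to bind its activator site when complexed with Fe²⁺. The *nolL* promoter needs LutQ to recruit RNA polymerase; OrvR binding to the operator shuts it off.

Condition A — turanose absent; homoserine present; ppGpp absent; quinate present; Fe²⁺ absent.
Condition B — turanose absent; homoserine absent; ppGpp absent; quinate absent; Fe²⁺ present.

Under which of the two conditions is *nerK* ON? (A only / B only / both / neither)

A only

Condition A:
Turanose is absent, so LutQ is inactive.
Homoserine is present, so OrvR is inactive.
Required activator LutQ is absent, so *nolL* is not transcribed.
So NolL is not produced.
ppGpp is absent, so HolF is active.
Quinate is present, so PexW is inactive.
With repressor HolF bound, *vorR* is not transcribed.
So VorR is not produced.
Fe²⁺ is absent, so LutJ is inactive.
Required activator LutJ is absent, so *wexK* is not transcribed.
So WexK is not produced.
With no repressor bound, *nerK* is transcribed.
→ *nerK* is ON in A.
Condition B:
Turanose is absent, so LutQ is inactive.
Homoserine is absent, so OrvR is active.
With repressor OrvR bound, *nolL* is not transcribed.
So NolL is not produced.
ppGpp is absent, so HolF is active.
Quinate is absent, so PexW is active.
With repressor HolF bound, *vorR* is not transcribed.
So VorR is not produced.
Fe²⁺ is present, so LutJ is active.
No repressor is bound and LutJ is active, so *wexK* is transcribed.
So WexK is produced and active.
With repressor WexK bound, *nerK* is not transcribed.
→ *nerK* is OFF in B.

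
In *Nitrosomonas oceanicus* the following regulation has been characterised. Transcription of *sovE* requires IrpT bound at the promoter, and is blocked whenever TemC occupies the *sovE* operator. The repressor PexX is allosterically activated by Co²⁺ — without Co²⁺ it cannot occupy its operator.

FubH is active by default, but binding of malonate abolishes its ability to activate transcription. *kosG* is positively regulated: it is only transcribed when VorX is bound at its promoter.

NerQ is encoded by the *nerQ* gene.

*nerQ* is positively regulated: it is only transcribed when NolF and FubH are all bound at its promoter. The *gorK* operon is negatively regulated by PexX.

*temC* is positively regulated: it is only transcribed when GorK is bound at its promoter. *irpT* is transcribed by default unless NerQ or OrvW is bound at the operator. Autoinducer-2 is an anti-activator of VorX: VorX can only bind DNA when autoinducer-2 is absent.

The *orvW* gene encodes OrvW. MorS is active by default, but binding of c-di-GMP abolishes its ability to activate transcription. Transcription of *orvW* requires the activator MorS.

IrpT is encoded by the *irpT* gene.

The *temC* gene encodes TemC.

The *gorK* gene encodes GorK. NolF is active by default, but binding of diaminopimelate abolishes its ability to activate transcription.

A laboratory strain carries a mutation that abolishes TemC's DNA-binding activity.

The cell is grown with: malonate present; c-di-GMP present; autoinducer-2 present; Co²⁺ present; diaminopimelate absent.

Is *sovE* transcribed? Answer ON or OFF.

Diaminopimelate is absent, so NolF is active.
Malonate is present, so FubH is inactive.
Required activator FubH is absent, so *nerQ* is not transcribed.
So NerQ is not produced.
c-di-GMP is present, so MorS is inactive.
Required activator MorS is absent, so *orvW* is not transcribed.
So OrvW is not produced.
With no repressor bound, *irpT* is transcribed.
So IrpT is produced and active.
TemC is non-functional in this strain, so it has no effect.
No repressor is bound and IrpT is active, so *sovE* is transcribed.

ON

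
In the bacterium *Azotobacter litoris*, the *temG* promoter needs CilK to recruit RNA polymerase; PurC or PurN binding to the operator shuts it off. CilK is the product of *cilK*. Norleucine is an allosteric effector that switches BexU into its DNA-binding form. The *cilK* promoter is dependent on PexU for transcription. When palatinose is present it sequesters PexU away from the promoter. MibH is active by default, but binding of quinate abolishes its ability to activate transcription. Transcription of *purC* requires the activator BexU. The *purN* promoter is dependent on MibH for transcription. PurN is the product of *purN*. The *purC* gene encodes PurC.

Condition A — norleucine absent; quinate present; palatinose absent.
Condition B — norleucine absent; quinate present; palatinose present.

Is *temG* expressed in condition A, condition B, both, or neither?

A only

Condition A:
Norleucine is absent, so BexU is inactive.
Required activator BexU is absent, so *purC* is not transcribed.
So PurC is not produced.
Quinate is present, so MibH is inactive.
Required activator MibH is absent, so *purN* is not transcribed.
So PurN is not produced.
Palatinose is absent, so PexU is active.
No repressor is bound and PexU is active, so *cilK* is transcribed.
So CilK is produced and active.
No repressor is bound and CilK is active, so *temG* is transcribed.
→ *temG* is ON in A.
Condition B:
Norleucine is absent, so BexU is inactive.
Required activator BexU is absent, so *purC* is not transcribed.
So PurC is not produced.
Quinate is present, so MibH is inactive.
Required activator MibH is absent, so *purN* is not transcribed.
So PurN is not produced.
Palatinose is present, so PexU is inactive.
Required activator PexU is absent, so *cilK* is not transcribed.
So CilK is not produced.
Required activator CilK is absent, so *temG* is not transcribed.
→ *temG* is OFF in B.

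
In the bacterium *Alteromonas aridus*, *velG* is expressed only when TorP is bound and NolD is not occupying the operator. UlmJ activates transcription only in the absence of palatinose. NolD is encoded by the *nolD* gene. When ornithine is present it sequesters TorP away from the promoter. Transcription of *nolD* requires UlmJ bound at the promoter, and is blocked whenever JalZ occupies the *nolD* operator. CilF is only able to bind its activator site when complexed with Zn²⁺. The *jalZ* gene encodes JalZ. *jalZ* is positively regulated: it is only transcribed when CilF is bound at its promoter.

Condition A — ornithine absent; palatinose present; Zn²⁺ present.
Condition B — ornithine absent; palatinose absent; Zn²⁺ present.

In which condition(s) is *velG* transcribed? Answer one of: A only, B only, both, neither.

Condition A:
Ornithine is absent, so TorP is active.
Palatinose is present, so UlmJ is inactive.
Zn²⁺ is present, so CilF is active.
No repressor is bound and CilF is active, so *jalZ* is transcribed.
So JalZ is produced and active.
With repressor JalZ bound, *nolD* is not transcribed.
So NolD is not produced.
No repressor is bound and TorP is active, so *velG* is transcribed.
→ *velG* is ON in A.
Condition B:
Ornithine is absent, so TorP is active.
Palatinose is absent, so UlmJ is active.
Zn²⁺ is present, so CilF is active.
No repressor is bound and CilF is active, so *jalZ* is transcribed.
So JalZ is produced and active.
With repressor JalZ bound, *nolD* is not transcribed.
So NolD is not produced.
No repressor is bound and TorP is active, so *velG* is transcribed.
→ *velG* is ON in B.

both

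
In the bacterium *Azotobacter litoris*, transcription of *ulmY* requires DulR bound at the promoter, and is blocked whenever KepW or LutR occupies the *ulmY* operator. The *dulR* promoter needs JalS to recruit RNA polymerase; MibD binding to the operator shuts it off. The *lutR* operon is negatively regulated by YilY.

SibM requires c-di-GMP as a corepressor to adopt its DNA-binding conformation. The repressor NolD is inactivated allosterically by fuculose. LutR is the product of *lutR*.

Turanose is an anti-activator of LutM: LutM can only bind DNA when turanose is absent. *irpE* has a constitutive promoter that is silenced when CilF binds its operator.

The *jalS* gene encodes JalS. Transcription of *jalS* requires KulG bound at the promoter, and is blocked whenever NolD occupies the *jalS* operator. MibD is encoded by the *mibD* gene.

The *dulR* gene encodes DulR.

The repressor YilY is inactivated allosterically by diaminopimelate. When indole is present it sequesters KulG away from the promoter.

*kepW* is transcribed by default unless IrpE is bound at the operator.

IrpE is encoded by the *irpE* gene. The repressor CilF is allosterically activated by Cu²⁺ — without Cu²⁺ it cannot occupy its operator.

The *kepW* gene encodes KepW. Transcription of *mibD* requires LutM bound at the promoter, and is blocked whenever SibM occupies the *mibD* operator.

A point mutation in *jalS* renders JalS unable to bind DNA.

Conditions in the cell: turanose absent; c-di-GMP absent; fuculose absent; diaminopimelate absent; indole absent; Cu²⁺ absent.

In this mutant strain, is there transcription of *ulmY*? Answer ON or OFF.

OFF

Cu²⁺ is absent, so CilF is inactive.
With no repressor bound, *irpE* is transcribed.
So IrpE is produced and active.
With repressor IrpE bound, *kepW* is not transcribed.
So KepW is not produced.
Diaminopimelate is absent, so YilY is active.
With repressor YilY bound, *lutR* is not transcribed.
So LutR is not produced.
Turanose is absent, so LutM is active.
c-di-GMP is absent, so SibM is inactive.
No repressor is bound and LutM is active, so *mibD* is transcribed.
So MibD is produced and active.
JalS is non-functional in this strain, so it has no effect.
With repressor MibD bound, *dulR* is not transcribed.
So DulR is not produced.
Required activator DulR is absent, so *ulmY* is not transcribed.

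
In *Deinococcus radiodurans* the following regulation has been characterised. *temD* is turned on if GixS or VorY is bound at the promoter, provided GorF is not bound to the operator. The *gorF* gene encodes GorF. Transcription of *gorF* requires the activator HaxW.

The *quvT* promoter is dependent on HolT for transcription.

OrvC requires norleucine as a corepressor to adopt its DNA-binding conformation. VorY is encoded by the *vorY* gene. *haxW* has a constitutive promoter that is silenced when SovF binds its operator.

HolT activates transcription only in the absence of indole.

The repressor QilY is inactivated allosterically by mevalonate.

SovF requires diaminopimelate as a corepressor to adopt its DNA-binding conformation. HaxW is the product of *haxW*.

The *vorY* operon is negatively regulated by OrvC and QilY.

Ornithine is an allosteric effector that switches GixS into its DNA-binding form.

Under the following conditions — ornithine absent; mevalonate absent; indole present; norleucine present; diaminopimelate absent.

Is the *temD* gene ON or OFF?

OFF

Ornithine is absent, so GixS is inactive.
Norleucine is present, so OrvC is active.
Mevalonate is absent, so QilY is active.
With repressor OrvC bound, *vorY* is not transcribed.
So VorY is not produced.
Diaminopimelate is absent, so SovF is inactive.
With no repressor bound, *haxW* is transcribed.
So HaxW is produced and active.
No repressor is bound and HaxW is active, so *gorF* is transcribed.
So GorF is produced and active.
With repressor GorF bound, *temD* is not transcribed.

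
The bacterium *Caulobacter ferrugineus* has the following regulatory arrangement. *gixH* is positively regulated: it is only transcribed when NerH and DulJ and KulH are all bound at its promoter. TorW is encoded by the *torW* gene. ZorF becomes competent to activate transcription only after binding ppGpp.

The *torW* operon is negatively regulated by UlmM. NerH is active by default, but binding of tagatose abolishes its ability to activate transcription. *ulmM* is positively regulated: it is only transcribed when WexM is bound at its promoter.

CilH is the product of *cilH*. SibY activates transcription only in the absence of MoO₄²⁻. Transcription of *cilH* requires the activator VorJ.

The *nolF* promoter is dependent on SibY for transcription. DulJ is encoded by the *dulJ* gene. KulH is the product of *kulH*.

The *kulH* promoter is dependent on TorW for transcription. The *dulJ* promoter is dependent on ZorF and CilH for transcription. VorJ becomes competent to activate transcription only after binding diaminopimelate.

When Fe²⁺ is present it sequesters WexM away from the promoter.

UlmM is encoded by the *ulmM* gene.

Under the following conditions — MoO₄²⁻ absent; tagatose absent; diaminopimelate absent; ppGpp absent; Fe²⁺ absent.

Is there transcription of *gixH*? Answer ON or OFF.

OFF

Tagatose is absent, so NerH is active.
ppGpp is absent, so ZorF is inactive.
Diaminopimelate is absent, so VorJ is inactive.
Required activator VorJ is absent, so *cilH* is not transcribed.
So CilH is not produced.
Required activator ZorF is absent, so *dulJ* is not transcribed.
So DulJ is not produced.
Fe²⁺ is absent, so WexM is active.
No repressor is bound and WexM is active, so *ulmM* is transcribed.
So UlmM is produced and active.
With repressor UlmM bound, *torW* is not transcribed.
So TorW is not produced.
Required activator TorW is absent, so *kulH* is not transcribed.
So KulH is not produced.
Required activator DulJ is absent, so *gixH* is not transcribed.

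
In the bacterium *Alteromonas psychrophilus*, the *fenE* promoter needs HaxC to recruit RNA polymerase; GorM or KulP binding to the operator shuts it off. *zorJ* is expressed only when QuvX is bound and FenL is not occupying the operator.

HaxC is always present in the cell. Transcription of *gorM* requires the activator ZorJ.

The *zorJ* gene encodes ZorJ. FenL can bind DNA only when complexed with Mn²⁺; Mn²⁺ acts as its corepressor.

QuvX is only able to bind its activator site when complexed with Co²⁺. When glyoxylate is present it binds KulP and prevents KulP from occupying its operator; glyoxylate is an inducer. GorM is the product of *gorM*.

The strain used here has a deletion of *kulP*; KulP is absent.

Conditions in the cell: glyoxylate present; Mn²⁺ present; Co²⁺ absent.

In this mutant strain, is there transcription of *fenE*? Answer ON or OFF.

HaxC is produced constitutively and is active.
Mn²⁺ is present, so FenL is active.
Co²⁺ is absent, so QuvX is inactive.
With repressor FenL bound, *zorJ* is not transcribed.
So ZorJ is not produced.
Required activator ZorJ is absent, so *gorM* is not transcribed.
So GorM is not produced.
KulP is non-functional in this strain, so it has no effect.
No repressor is bound and HaxC is active, so *fenE* is transcribed.

ON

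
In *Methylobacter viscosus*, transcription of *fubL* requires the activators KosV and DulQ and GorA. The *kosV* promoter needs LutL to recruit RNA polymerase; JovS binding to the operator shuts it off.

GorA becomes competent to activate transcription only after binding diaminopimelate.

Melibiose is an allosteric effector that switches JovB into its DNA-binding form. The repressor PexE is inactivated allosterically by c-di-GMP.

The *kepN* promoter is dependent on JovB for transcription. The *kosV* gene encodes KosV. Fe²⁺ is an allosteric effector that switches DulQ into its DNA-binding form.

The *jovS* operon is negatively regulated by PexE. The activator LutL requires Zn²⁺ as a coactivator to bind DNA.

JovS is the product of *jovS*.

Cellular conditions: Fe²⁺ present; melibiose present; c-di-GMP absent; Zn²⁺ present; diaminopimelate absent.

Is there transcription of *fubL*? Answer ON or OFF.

OFF

c-di-GMP is absent, so PexE is active.
With repressor PexE bound, *jovS* is not transcribed.
So JovS is not produced.
Zn²⁺ is present, so LutL is active.
No repressor is bound and LutL is active, so *kosV* is transcribed.
So KosV is produced and active.
Fe²⁺ is present, so DulQ is active.
Diaminopimelate is absent, so GorA is inactive.
Required activator GorA is absent, so *fubL* is not transcribed.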